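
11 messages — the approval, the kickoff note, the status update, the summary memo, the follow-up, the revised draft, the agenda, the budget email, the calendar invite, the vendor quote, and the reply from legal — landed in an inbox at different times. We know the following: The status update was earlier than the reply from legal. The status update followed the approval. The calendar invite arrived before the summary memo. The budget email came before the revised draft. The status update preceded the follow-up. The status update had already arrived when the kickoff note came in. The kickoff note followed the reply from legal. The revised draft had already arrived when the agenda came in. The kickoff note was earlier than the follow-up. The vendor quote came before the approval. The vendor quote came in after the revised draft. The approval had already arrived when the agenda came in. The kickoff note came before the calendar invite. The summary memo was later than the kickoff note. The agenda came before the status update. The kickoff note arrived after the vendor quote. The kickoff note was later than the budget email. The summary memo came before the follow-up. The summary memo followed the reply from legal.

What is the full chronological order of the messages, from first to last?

The constraints fix every adjacent pair, so only one ordering works:
the budget email → the revised draft → the vendor quote → the approval → the agenda → the status update → the reply from legal → the kickoff note → the calendar invite → the summary memo → the follow-up.

the budget email, the revised draft, the vendor quote, the approval, the agenda, the status update, the reply from legal, the kickoff note, the calendar invite, the summary memo, the follow-up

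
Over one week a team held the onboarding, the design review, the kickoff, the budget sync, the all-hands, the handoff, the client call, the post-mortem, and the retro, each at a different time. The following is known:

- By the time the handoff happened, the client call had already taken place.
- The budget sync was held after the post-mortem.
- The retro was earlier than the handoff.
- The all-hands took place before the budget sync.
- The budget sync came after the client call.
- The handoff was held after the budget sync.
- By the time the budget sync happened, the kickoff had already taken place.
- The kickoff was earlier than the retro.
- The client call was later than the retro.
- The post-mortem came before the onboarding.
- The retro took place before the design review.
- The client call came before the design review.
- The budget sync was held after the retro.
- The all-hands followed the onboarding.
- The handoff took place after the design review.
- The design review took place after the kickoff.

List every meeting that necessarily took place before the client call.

Directly stated before the client call: the retro.
The kickoff reaches the client call via the kickoff → the retro → the client call.

the kickoff, the retro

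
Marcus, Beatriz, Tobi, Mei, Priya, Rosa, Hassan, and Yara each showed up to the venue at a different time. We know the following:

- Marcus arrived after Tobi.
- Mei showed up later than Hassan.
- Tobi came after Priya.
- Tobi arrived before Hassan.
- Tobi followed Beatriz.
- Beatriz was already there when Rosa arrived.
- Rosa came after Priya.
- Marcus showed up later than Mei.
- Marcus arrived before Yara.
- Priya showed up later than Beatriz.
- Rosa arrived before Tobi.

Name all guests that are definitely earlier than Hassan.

Directly stated before Hassan: Tobi.
Beatriz reaches Hassan via Beatriz → Tobi → Hassan.
Priya reaches Hassan via Priya → Tobi → Hassan.
Rosa reaches Hassan via Rosa → Tobi → Hassan.
No chain forces Yara (or any of the others) ahead of Hassan.

Beatriz, Priya, Rosa, Tobi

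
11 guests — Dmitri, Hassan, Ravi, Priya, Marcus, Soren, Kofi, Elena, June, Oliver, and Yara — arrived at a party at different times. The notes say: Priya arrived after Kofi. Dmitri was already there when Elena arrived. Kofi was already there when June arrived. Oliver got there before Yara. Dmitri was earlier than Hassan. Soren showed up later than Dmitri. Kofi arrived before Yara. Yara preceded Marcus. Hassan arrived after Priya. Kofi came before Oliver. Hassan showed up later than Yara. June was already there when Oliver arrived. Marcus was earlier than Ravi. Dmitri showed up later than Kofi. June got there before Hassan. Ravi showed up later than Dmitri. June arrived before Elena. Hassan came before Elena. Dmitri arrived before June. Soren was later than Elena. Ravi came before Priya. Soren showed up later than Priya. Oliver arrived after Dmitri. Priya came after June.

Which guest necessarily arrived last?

Every other guest has a chain of constraints placing them before Soren, so Soren is last.

Soren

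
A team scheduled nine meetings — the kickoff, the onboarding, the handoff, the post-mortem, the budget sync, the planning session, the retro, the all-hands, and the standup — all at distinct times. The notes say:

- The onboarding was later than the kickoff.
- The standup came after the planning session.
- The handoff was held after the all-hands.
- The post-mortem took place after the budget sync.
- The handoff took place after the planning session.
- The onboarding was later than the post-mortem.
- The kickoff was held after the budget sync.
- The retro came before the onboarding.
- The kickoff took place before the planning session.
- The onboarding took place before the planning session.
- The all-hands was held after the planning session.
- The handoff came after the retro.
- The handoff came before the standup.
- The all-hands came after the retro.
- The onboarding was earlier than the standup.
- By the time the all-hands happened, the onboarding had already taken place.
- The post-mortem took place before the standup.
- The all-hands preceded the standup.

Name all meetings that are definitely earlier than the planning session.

the budget sync, the kickoff, the onboarding, the post-mortem, the retro

Directly stated before the planning session: the kickoff and the onboarding.
The budget sync reaches the planning session via the budget sync → the kickoff → the planning session.
The post-mortem reaches the planning session via the post-mortem → the onboarding → the planning session.
The retro reaches the planning session via the retro → the onboarding → the planning session.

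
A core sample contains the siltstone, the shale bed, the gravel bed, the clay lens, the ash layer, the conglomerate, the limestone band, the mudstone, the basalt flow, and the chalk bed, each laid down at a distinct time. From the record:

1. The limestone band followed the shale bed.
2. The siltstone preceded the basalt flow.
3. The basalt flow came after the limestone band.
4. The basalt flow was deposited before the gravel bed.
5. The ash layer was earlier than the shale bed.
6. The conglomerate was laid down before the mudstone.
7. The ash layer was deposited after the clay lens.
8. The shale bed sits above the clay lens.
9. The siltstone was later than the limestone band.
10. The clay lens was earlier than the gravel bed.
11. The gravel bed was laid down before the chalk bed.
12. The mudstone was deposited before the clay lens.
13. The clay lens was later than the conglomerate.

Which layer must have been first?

The conglomerate has a chain of constraints placing it before every other layer, so the conglomerate must be first.

the conglomerate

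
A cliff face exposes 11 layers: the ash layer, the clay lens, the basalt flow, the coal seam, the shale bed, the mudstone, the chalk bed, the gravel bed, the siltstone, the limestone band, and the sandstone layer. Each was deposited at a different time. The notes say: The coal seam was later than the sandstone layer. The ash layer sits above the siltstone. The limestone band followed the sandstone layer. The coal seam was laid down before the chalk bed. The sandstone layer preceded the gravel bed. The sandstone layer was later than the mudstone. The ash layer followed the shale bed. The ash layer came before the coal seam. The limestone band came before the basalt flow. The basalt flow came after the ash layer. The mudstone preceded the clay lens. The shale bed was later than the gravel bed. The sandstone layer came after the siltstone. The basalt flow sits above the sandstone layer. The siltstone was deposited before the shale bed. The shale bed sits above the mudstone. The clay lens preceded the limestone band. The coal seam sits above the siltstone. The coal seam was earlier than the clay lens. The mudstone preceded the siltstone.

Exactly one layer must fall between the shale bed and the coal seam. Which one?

Tracing the constraints gives the shale bed → the ash layer → the coal seam, so the ash layer sits after the shale bed and before the coal seam.
No other layer is forced both after the shale bed and before the coal seam.

the ash layer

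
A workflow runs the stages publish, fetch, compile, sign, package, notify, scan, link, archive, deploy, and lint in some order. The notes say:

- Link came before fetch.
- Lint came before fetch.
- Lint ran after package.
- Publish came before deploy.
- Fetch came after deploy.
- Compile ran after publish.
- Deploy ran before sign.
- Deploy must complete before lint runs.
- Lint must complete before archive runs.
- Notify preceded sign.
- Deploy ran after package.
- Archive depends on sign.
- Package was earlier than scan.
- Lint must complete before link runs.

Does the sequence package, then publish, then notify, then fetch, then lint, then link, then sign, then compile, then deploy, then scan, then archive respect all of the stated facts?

The constraints require deploy before sign, but in the proposed sequence sign appears ahead of deploy. That one violation is enough.

no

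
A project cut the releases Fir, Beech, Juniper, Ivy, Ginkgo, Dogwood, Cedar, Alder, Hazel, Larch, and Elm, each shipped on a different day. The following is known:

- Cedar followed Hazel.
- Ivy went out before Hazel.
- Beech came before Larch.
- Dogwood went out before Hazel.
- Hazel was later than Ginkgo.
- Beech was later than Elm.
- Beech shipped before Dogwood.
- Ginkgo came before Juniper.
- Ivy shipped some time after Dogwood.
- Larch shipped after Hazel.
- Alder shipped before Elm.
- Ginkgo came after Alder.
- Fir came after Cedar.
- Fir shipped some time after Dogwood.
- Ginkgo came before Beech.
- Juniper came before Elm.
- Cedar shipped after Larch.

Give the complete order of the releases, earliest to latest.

The constraints fix every adjacent pair, so only one ordering works:
Alder → Ginkgo → Juniper → Elm → Beech → Dogwood → Ivy → Hazel → Larch → Cedar → Fir.

Alder, Ginkgo, Juniper, Elm, Beech, Dogwood, Ivy, Hazel, Larch, Cedar, Fir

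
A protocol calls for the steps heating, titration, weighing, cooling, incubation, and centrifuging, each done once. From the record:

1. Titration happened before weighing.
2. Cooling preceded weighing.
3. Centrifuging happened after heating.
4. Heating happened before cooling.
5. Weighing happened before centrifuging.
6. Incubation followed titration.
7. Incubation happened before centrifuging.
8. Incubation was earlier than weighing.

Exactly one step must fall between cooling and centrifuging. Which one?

Tracing the constraints gives cooling → weighing → centrifuging, so weighing sits after cooling and before centrifuging.
No other step is forced both after cooling and before centrifuging.

weighing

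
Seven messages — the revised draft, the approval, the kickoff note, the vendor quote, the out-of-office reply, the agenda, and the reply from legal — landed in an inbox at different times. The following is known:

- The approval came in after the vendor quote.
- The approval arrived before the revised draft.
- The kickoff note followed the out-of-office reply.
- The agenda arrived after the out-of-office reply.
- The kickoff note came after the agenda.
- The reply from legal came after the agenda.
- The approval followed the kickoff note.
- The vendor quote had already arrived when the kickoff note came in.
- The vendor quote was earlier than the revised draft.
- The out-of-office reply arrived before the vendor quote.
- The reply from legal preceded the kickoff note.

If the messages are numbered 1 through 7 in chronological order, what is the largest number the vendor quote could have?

4

The vendor quote must come before the approval, the kickoff note, and the revised draft — 3 messages forced after it.
Everything else can be placed before the vendor quote in some valid order, so the vendor quote can sit as late as position 7 − 3 = 4.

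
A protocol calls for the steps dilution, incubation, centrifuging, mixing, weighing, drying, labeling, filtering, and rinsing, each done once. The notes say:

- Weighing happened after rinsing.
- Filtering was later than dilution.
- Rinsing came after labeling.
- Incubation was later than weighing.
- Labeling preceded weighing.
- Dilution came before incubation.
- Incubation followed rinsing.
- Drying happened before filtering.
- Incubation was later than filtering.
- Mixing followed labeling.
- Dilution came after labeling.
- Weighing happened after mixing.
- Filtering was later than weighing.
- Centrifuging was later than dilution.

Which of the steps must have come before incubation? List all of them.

dilution, drying, filtering, labeling, mixing, rinsing, weighing

Directly stated before incubation: dilution, filtering, rinsing, and weighing.
Drying reaches incubation via drying → filtering → incubation.
Labeling reaches incubation via labeling → weighing → incubation.
Mixing reaches incubation via mixing → weighing → incubation.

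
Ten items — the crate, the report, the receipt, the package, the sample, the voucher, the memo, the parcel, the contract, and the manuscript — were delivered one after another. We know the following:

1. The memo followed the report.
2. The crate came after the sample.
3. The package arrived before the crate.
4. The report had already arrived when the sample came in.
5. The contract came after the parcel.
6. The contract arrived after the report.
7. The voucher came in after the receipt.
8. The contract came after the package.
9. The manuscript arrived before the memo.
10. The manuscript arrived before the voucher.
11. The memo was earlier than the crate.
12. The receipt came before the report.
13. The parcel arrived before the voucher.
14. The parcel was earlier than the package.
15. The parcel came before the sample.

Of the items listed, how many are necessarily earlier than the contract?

Directly stated before the contract: the package, the parcel, and the report.
The receipt reaches the contract via the receipt → the report → the contract.
That's the package, the parcel, the receipt, and the report — 4 in all.

4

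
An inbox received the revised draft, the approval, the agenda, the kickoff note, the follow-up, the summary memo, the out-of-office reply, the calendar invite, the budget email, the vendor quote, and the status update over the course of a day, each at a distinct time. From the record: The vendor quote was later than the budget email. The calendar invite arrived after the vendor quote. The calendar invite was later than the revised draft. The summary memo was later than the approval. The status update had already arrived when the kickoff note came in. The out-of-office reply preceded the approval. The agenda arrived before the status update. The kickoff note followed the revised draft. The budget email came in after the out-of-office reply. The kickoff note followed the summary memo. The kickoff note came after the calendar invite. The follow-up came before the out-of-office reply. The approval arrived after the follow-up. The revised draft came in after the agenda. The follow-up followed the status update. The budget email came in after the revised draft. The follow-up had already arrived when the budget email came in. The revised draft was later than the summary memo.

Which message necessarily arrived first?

The agenda has a chain of constraints placing it before every other message, so the agenda must be first.

the agenda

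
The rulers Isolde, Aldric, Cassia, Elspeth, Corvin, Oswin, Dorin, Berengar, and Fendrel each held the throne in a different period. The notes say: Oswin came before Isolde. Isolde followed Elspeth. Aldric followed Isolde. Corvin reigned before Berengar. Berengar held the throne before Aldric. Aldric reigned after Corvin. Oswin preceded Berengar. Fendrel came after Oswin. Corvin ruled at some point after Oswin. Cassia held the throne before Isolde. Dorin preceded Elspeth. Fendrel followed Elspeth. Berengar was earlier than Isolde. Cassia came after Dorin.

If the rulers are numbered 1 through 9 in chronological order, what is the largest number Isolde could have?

8

Isolde must come before Aldric — 1 ruler forced after them.
Everything else can be placed before Isolde in some valid order, so Isolde can sit as late as position 9 − 1 = 8.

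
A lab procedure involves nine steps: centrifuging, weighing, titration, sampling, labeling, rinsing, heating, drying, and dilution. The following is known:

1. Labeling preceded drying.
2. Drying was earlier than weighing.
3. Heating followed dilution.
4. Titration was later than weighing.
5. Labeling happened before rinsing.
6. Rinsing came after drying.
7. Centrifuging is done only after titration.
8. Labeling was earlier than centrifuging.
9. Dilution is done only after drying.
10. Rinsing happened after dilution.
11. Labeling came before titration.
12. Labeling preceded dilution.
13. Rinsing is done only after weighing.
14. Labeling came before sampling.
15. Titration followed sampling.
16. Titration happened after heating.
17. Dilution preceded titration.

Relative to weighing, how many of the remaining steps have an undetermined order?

Forced before weighing: drying and labeling; forced after weighing: centrifuging, rinsing, and titration.
That leaves dilution, heating, and sampling with no forced order relative to weighing — 3.

3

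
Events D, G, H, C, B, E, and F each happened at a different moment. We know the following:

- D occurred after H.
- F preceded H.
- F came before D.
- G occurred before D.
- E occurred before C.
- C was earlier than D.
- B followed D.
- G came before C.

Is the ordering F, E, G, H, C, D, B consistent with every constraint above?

yes

Check each stated constraint against the proposed order — e.g. G is ahead of D; F is ahead of D. Every pair is in the required order; nothing is violated.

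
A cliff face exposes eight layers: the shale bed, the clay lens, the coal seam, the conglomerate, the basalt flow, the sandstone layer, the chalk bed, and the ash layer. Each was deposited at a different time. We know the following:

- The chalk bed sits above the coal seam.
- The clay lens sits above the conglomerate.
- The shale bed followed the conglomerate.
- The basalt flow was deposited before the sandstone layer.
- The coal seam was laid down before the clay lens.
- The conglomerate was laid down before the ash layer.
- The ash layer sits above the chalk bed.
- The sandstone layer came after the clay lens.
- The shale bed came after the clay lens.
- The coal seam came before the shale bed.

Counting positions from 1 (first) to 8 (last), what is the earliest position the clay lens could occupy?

The coal seam and the conglomerate must both come before the clay lens — 2 forced predecessors.
Nothing else is forced ahead of the clay lens, so its earliest slot is position 2 + 1 = 3.

3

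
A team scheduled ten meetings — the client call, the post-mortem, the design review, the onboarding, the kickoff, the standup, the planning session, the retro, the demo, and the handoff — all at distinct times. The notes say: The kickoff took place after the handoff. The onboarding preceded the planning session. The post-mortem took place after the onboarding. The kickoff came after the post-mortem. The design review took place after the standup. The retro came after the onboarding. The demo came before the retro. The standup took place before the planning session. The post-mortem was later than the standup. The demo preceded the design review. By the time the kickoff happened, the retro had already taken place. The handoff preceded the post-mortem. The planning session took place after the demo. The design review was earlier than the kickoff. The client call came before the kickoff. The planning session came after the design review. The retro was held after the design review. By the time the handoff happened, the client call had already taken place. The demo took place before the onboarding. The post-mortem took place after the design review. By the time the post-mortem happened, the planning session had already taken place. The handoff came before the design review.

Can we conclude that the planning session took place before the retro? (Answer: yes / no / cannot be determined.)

No chain of stated constraints runs from the planning session to the retro, and none runs from the retro to the planning session either.
So the relative order of the planning session and the retro is not fixed by the given facts.

cannot be determined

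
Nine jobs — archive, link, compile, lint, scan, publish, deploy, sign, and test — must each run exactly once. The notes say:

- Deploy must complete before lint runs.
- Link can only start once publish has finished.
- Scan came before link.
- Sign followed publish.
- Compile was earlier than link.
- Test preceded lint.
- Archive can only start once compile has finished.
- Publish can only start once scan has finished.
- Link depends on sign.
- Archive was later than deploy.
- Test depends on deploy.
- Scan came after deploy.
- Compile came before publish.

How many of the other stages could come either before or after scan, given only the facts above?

Forced before scan: deploy; forced after scan: link, publish, and sign.
That leaves archive, compile, lint, and test with no forced order relative to scan — 4.

4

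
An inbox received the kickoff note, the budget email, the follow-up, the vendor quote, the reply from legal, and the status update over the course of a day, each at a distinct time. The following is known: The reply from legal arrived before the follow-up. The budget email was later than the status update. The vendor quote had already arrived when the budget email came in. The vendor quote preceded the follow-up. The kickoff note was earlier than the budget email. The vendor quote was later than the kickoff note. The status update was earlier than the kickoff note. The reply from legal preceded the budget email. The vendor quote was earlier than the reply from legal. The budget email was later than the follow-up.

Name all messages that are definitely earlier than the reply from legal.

Directly stated before the reply from legal: the vendor quote.
The kickoff note reaches the reply from legal via the kickoff note → the vendor quote → the reply from legal.
The status update reaches the reply from legal via the status update → the kickoff note → the vendor quote → the reply from legal.
No chain forces the follow-up (or any of the others) ahead of the reply from legal.

the kickoff note, the status update, the vendor quote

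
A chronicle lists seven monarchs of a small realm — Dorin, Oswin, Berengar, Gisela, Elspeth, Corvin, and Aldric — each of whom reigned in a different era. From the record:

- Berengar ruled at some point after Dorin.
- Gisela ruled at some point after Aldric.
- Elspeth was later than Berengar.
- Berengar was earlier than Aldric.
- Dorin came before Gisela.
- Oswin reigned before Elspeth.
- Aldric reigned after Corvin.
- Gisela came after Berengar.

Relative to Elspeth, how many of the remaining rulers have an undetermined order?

Forced before Elspeth: Berengar, Dorin, and Oswin.
That leaves Aldric, Corvin, and Gisela with no forced order relative to Elspeth — 3.

3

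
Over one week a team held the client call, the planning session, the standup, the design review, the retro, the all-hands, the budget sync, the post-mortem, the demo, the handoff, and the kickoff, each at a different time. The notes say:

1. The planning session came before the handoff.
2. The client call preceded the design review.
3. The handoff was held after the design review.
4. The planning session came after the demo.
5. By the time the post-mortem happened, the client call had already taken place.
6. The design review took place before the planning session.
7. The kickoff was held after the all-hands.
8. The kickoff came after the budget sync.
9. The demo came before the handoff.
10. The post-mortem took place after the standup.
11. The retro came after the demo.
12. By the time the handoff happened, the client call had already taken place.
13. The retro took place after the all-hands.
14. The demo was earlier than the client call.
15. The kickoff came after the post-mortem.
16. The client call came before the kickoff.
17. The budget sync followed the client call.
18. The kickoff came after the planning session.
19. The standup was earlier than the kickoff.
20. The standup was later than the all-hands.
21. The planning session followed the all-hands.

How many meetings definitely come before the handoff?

5

Directly stated before the handoff: the client call, the demo, the design review, and the planning session.
The all-hands reaches the handoff via the all-hands → the planning session → the handoff.
That's the all-hands, the client call, the demo, the design review, and the planning session — 5 in all.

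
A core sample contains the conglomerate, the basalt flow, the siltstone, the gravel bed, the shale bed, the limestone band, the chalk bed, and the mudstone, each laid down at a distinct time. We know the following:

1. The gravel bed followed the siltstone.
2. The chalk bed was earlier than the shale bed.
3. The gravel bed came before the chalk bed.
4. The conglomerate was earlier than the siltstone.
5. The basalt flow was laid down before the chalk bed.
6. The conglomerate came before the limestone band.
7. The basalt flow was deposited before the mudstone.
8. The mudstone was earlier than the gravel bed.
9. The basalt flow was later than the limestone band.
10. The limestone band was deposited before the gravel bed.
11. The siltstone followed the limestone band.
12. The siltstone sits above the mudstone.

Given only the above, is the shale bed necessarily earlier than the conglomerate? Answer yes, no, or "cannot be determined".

Tracing the constraints gives the conglomerate → the siltstone → the gravel bed → the chalk bed → the shale bed, so the conglomerate must come before the shale bed.
That means the shale bed cannot be before the conglomerate.

no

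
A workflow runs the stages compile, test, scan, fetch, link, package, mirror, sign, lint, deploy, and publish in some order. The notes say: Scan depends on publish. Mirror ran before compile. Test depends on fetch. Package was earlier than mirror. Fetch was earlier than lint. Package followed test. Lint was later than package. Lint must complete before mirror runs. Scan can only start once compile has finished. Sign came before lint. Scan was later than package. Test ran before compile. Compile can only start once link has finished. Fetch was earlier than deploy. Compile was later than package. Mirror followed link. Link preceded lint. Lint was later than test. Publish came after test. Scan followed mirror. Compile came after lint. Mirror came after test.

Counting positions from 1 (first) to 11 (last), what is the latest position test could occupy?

5

Test must come before compile, lint, mirror, package, publish, and scan — 6 stages forced after it.
Everything else can be placed before test in some valid order, so test can sit as late as position 11 − 6 = 5.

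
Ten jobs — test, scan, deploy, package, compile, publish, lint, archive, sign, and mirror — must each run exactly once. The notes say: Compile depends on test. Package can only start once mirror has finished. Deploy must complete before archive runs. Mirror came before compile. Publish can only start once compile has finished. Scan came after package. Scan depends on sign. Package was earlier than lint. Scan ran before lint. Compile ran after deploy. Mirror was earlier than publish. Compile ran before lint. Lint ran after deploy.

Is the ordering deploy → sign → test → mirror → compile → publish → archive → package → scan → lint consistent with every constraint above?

yes

Check each stated constraint against the proposed order — e.g. sign is ahead of scan; deploy is ahead of lint. Every pair is in the required order; nothing is violated.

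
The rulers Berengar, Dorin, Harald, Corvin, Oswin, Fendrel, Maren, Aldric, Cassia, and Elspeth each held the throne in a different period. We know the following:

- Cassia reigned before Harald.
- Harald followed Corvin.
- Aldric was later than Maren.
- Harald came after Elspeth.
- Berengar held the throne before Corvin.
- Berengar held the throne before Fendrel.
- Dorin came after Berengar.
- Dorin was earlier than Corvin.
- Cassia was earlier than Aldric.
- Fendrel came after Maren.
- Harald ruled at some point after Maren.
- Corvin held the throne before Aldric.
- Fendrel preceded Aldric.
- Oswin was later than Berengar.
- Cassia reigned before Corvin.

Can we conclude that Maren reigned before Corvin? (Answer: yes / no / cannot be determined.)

No chain of stated constraints runs from Maren to Corvin, and none runs from Corvin to Maren either.
So the relative order of Maren and Corvin is not fixed by the given facts.

cannot be determined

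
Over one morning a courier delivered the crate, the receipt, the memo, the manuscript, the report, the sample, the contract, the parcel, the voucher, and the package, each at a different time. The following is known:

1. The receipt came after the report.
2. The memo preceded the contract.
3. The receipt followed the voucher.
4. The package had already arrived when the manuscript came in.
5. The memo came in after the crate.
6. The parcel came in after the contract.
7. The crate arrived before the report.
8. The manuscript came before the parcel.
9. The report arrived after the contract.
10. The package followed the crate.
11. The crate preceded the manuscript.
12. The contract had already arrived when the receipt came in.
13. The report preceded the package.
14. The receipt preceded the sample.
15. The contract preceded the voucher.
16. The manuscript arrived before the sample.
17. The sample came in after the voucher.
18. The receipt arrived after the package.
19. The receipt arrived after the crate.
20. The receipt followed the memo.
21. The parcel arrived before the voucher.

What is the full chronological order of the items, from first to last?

The constraints fix every adjacent pair, so only one ordering works:
the crate → the memo → the contract → the report → the package → the manuscript → the parcel → the voucher → the receipt → the sample.

the crate, the memo, the contract, the report, the package, the manuscript, the parcel, the voucher, the receipt, the sample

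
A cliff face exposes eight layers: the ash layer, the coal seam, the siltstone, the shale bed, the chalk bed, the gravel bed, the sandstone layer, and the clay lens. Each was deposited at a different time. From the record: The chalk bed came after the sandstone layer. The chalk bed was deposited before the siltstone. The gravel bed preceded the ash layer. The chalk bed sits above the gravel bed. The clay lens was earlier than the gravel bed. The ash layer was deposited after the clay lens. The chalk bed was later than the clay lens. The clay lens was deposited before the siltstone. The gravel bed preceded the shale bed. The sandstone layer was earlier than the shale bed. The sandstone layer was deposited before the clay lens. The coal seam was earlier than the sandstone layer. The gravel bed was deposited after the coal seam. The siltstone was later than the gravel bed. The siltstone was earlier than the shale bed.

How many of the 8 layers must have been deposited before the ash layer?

Directly stated before the ash layer: the clay lens and the gravel bed.
The coal seam reaches the ash layer via the coal seam → the gravel bed → the ash layer.
The sandstone layer reaches the ash layer via the sandstone layer → the clay lens → the ash layer.
No chain forces the shale bed (or any of the others) ahead of the ash layer.
That's the clay lens, the coal seam, the gravel bed, and the sandstone layer — 4 in all.

4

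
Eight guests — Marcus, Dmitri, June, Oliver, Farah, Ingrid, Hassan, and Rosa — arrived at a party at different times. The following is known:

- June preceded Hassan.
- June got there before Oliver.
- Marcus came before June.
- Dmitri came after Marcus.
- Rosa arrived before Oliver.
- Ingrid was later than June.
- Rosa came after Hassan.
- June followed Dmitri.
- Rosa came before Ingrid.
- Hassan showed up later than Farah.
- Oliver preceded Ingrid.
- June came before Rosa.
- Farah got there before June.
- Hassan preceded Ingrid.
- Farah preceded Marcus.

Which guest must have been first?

Farah

Farah has a chain of constraints placing them before every other guest, so Farah must be first.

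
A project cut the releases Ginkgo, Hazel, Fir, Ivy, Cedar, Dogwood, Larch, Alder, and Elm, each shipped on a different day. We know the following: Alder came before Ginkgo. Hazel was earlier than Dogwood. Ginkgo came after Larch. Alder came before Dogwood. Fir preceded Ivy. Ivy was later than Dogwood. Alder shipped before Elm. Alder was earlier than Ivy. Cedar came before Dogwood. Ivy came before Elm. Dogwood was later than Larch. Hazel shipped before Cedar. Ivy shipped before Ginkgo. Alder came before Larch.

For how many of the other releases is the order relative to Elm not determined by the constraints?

1

Forced before Elm: Alder, Cedar, Dogwood, Fir, Hazel, Ivy, and Larch.
That leaves Ginkgo with no forced order relative to Elm — 1.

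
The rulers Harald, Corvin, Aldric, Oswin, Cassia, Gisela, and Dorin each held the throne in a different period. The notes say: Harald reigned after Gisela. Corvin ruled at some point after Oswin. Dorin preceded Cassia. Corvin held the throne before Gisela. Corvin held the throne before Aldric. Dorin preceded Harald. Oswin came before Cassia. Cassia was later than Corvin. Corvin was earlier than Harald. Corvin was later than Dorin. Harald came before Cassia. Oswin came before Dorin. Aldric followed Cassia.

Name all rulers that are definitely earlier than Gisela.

Corvin, Dorin, Oswin

Directly stated before Gisela: Corvin.
Dorin reaches Gisela via Dorin → Corvin → Gisela.
Oswin reaches Gisela via Oswin → Corvin → Gisela.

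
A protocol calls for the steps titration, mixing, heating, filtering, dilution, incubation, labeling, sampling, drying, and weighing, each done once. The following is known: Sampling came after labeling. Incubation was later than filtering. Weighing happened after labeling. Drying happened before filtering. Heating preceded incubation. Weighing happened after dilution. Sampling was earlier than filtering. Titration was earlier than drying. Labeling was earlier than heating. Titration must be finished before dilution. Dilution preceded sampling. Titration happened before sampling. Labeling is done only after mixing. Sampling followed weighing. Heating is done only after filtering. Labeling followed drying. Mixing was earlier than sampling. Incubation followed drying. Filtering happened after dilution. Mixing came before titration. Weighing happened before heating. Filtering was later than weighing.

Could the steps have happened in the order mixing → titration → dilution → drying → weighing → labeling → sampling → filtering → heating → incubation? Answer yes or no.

no

The constraints require labeling before weighing, but in the proposed sequence weighing appears ahead of labeling. That one violation is enough.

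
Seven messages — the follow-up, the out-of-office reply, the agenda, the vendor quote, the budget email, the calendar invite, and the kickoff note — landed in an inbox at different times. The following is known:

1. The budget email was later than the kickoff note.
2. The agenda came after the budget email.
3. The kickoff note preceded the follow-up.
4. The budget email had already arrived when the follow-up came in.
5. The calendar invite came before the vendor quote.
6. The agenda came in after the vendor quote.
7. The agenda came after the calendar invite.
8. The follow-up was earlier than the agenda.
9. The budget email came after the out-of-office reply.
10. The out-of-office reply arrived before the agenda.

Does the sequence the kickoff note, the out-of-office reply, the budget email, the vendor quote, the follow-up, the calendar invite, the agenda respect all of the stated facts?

The constraints require the calendar invite before the vendor quote, but in the proposed sequence the vendor quote appears ahead of the calendar invite. That one violation is enough.

no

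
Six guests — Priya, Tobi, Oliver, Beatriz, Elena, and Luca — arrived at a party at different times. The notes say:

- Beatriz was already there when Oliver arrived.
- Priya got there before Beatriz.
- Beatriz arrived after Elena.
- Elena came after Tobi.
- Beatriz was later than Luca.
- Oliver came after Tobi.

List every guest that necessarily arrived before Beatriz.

Elena, Luca, Priya, Tobi

Directly stated before Beatriz: Elena, Luca, and Priya.
Tobi reaches Beatriz via Tobi → Elena → Beatriz.
No chain forces Oliver ahead of Beatriz.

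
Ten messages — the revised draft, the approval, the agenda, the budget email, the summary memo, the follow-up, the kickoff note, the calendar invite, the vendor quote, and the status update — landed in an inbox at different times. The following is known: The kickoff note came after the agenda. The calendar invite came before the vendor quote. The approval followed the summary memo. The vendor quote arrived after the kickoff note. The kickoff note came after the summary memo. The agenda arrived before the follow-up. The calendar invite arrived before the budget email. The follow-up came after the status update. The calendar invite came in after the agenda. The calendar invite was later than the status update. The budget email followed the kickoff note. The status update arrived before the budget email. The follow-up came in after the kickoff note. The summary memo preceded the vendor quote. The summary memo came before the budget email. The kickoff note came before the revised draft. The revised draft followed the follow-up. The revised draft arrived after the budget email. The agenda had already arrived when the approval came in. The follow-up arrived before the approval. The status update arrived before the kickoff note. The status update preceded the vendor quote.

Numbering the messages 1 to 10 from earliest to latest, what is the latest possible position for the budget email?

The budget email must come before the revised draft — 1 message forced after it.
Everything else can be placed before the budget email in some valid order, so the budget email can sit as late as position 10 − 1 = 9.

9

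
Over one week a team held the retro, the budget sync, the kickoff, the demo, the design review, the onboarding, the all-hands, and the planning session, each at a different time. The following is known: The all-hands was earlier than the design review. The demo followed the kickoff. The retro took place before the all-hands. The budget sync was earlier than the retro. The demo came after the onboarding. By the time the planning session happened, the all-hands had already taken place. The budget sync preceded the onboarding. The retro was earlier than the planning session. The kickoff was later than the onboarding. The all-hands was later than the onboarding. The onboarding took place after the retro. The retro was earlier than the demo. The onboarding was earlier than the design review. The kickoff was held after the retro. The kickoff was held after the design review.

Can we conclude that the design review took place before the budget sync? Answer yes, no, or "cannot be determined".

no

Tracing the constraints gives the budget sync → the onboarding → the design review, so the budget sync must come before the design review.
That means the design review cannot be before the budget sync.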